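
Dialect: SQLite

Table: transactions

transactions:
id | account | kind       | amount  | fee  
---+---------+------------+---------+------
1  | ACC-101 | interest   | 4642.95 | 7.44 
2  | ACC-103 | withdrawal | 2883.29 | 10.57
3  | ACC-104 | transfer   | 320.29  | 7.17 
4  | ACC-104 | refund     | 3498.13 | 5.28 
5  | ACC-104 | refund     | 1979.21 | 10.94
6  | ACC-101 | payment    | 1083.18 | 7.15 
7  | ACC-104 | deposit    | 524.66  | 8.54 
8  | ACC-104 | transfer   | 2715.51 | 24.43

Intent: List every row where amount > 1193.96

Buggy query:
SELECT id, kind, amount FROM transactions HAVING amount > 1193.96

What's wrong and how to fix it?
Bug: HAVING filters the output of aggregation, but this query has no GROUP BY and no aggregate functions, so SQLite rejects it (HAVING clause on a non-aggregate query); the condition here is per row

Fix: Replace HAVING with WHERE since the condition applies to individual rows

Corrected query:
SELECT id, kind, amount FROM transactions WHERE amount > 1193.96

Result:
id | kind       | amount 
---+------------+--------
1  | interest   | 4642.95
2  | withdrawal | 2883.29
4  | refund     | 3498.13
5  | refund     | 1979.21
8  | transfer   | 2715.51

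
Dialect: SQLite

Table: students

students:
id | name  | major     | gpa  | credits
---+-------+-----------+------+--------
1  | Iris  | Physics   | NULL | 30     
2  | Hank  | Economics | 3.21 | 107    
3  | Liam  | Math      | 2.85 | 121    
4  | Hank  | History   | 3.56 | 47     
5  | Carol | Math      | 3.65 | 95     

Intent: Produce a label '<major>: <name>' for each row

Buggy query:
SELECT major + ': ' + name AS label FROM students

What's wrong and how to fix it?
Bug: SQLite uses || for string concatenation; + coerces text to numbers (yielding 0)

Fix: Use the || operator for string concatenation

Corrected query:
SELECT major || ': ' || name AS label FROM students

Result:
label          
---------------
Physics: Iris  
Economics: Hank
Math: Liam     
History: Hank  
Math: Carol    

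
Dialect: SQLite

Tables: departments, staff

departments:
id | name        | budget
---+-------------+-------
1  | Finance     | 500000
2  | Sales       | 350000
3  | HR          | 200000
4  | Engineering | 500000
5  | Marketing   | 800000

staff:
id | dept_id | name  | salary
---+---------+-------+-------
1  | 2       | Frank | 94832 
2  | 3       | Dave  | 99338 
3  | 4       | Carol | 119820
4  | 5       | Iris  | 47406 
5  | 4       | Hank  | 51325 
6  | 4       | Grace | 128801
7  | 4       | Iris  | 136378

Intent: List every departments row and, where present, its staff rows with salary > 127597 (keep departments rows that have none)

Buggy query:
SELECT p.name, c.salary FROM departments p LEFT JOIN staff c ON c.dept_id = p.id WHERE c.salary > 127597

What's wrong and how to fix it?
Bug: Filtering c.salary in WHERE discards the NULL rows produced by LEFT JOIN, turning it into an inner join

Fix: Move the right-table condition into the ON clause so unmatched parents are kept

Corrected query:
SELECT p.name, c.salary FROM departments p LEFT JOIN staff c ON c.dept_id = p.id AND c.salary > 127597

Result:
name        | salary
------------+-------
Finance     | NULL  
Sales       | NULL  
HR          | NULL  
Engineering | 128801
Engineering | 136378
Marketing   | NULL  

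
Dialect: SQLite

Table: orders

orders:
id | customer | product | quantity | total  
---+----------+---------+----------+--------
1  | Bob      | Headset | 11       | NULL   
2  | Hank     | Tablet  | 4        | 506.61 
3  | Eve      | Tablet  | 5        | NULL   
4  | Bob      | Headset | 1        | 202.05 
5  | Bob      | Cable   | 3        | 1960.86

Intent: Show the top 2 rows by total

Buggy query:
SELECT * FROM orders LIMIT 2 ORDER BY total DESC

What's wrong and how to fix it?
Bug: LIMIT must come after ORDER BY

Fix: Swap the clauses: ORDER BY first, then LIMIT

Corrected query:
SELECT * FROM orders ORDER BY total DESC LIMIT 2

Result:
id | customer | product | quantity | total  
---+----------+---------+----------+--------
5  | Bob      | Cable   | 3        | 1960.86
2  | Hank     | Tablet  | 4        | 506.61 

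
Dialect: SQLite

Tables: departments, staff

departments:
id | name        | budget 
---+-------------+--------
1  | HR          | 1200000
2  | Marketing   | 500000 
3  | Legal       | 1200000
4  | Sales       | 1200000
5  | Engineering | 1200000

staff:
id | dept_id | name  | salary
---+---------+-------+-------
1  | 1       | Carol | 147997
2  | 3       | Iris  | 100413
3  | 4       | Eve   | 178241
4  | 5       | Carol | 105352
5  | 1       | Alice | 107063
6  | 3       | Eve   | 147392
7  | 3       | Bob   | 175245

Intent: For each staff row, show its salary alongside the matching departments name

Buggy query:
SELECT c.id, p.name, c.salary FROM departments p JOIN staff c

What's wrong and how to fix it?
Bug: JOIN with no ON clause produces a cartesian product; every staff row pairs with every departments row

Fix: Specify the join condition linking the foreign key to the parent id

Corrected query:
SELECT c.id, p.name, c.salary FROM departments p JOIN staff c ON c.dept_id = p.id

Result:
id | name        | salary
---+-------------+-------
1  | HR          | 147997
2  | Legal       | 100413
3  | Sales       | 178241
4  | Engineering | 105352
5  | HR          | 107063
6  | Legal       | 147392
7  | Legal       | 175245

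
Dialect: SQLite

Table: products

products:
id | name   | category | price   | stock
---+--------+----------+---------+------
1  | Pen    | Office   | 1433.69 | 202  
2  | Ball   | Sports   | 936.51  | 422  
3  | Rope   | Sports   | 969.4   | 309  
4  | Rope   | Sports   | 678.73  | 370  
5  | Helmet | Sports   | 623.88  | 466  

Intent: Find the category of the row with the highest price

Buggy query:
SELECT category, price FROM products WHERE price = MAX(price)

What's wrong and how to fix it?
Bug: MAX(price) is an aggregate and cannot be used directly in WHERE

Fix: Wrap MAX in a scalar subquery so WHERE compares against a single value

Corrected query:
SELECT category, price FROM products WHERE price = (SELECT MAX(price) FROM products)

Result:
category | price  
---------+--------
Office   | 1433.69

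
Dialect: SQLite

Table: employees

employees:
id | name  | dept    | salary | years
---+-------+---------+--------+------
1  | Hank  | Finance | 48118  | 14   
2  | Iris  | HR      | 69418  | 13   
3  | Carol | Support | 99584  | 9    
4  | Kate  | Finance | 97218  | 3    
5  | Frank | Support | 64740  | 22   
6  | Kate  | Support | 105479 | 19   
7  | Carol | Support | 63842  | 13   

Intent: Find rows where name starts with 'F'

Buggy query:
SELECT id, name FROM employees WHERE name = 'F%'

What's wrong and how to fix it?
Bug: Wildcards only work with LIKE; '=' treats '%' as a literal character

Fix: Use LIKE for wildcard pattern matching

Corrected query:
SELECT id, name FROM employees WHERE name LIKE 'F%'

Result:
id | name 
---+------
5  | Frank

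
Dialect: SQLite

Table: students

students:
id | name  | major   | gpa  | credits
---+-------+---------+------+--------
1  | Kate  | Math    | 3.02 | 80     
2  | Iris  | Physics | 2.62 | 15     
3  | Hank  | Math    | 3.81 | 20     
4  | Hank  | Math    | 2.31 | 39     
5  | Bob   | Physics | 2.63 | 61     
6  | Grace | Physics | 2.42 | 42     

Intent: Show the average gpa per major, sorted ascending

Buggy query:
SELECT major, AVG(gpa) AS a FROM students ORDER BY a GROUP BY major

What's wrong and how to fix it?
Bug: GROUP BY must precede ORDER BY

Fix: Reorder: SELECT … FROM … GROUP BY … ORDER BY …

Corrected query:
SELECT major, AVG(gpa) AS a FROM students GROUP BY major ORDER BY a

Result:
major   | a       
--------+---------
Physics | 2.556667
Math    | 3.046667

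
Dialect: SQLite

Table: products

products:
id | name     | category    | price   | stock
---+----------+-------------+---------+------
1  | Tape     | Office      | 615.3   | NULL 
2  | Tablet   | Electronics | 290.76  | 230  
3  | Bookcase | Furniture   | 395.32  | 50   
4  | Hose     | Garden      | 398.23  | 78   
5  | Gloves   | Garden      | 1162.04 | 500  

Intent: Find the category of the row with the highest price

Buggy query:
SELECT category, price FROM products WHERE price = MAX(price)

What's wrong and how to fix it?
Bug: WHERE is evaluated per row; an aggregate over the whole table isn't defined there

Fix: Use a subquery: WHERE price = (SELECT MAX(price) FROM products)

Corrected query:
SELECT category, price FROM products WHERE price = (SELECT MAX(price) FROM products)

Result:
category | price  
---------+--------
Garden   | 1162.04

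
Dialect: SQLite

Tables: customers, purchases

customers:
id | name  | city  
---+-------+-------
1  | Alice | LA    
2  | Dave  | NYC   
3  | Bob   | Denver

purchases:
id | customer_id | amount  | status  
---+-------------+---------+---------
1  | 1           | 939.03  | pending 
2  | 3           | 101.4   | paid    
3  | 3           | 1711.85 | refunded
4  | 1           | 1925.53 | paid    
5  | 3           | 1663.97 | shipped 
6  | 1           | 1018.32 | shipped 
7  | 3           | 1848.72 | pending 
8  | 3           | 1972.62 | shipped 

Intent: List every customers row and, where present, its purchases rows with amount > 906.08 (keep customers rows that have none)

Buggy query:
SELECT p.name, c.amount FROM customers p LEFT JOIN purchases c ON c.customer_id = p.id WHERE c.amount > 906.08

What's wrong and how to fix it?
Bug: A WHERE condition on the right-hand table after LEFT JOIN drops unmatched parents

Fix: Put 'c.amount > 906.08' in the JOIN's ON clause instead of WHERE

Corrected query:
SELECT p.name, c.amount FROM customers p LEFT JOIN purchases c ON c.customer_id = p.id AND c.amount > 906.08

Result:
name  | amount 
------+--------
Alice | 939.03 
Alice | 1018.32
Alice | 1925.53
Dave  | NULL   
Bob   | 1663.97
Bob   | 1711.85
Bob   | 1848.72
Bob   | 1972.62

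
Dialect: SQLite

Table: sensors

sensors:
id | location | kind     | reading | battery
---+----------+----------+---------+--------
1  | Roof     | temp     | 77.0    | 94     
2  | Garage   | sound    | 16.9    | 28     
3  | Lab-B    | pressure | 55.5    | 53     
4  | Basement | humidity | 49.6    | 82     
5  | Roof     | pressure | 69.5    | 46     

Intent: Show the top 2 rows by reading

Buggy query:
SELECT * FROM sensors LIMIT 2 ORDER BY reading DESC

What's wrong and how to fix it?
Bug: LIMIT must come after ORDER BY

Fix: Sort with ORDER BY, then apply LIMIT

Corrected query:
SELECT * FROM sensors ORDER BY reading DESC LIMIT 2

Result:
id | location | kind     | reading | battery
---+----------+----------+---------+--------
1  | Roof     | temp     | 77      | 94     
5  | Roof     | pressure | 69.5    | 46     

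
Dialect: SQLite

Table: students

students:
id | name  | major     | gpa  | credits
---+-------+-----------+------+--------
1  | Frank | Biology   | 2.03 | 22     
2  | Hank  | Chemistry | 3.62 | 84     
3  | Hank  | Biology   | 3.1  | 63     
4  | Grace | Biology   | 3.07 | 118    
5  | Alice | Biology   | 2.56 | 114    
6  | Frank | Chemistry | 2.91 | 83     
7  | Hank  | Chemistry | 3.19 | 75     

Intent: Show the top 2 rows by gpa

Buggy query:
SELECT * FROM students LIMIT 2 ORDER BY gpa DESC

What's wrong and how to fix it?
Bug: LIMIT must come after ORDER BY

Fix: Sort with ORDER BY, then apply LIMIT

Corrected query:
SELECT * FROM students ORDER BY gpa DESC LIMIT 2

Result:
id | name | major     | gpa  | credits
---+------+-----------+------+--------
2  | Hank | Chemistry | 3.62 | 84     
7  | Hank | Chemistry | 3.19 | 75     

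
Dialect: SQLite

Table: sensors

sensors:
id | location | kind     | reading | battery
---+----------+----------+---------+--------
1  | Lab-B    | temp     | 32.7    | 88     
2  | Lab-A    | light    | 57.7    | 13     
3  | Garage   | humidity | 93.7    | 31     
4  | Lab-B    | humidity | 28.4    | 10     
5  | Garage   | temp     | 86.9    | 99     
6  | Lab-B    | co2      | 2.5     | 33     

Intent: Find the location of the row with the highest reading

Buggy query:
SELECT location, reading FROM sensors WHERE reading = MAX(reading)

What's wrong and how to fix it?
Bug: MAX(reading) is an aggregate and cannot be used directly in WHERE

Fix: Use a subquery: WHERE reading = (SELECT MAX(reading) FROM sensors)

Corrected query:
SELECT location, reading FROM sensors WHERE reading = (SELECT MAX(reading) FROM sensors)

Result:
location | reading
---------+--------
Garage   | 93.7   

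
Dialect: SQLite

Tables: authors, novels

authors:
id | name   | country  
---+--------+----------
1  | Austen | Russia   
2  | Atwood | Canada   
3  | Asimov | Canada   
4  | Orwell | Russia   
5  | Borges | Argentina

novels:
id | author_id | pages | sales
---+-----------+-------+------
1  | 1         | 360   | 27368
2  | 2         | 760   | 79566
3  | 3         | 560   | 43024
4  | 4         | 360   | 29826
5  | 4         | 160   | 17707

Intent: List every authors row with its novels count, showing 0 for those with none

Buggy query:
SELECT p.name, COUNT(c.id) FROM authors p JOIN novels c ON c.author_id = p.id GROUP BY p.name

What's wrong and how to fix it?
Bug: INNER JOIN drops authors rows that have no matching novels rows

Fix: Switch to LEFT JOIN to retain unmatched parent rows

Corrected query:
SELECT p.name, COUNT(c.id) FROM authors p LEFT JOIN novels c ON c.author_id = p.id GROUP BY p.name

Result:
name   | COUNT(c.id)
-------+------------
Asimov | 1          
Atwood | 1          
Austen | 1          
Borges | 0          
Orwell | 2          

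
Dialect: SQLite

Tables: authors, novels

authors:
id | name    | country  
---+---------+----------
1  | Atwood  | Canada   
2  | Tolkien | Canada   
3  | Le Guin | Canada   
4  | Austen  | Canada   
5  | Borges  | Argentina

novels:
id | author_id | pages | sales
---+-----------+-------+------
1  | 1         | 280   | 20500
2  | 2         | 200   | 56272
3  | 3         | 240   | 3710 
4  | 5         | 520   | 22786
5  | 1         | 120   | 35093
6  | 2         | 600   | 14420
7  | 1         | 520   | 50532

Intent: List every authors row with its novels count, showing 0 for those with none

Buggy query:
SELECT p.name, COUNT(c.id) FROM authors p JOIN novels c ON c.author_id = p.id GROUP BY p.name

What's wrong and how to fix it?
Bug: INNER JOIN drops authors rows that have no matching novels rows

Fix: Use LEFT JOIN so parents without children still appear (COUNT(c.id) gives 0)

Corrected query:
SELECT p.name, COUNT(c.id) FROM authors p LEFT JOIN novels c ON c.author_id = p.id GROUP BY p.name

Result:
name    | COUNT(c.id)
--------+------------
Atwood  | 3          
Austen  | 0          
Borges  | 1          
Le Guin | 1          
Tolkien | 2          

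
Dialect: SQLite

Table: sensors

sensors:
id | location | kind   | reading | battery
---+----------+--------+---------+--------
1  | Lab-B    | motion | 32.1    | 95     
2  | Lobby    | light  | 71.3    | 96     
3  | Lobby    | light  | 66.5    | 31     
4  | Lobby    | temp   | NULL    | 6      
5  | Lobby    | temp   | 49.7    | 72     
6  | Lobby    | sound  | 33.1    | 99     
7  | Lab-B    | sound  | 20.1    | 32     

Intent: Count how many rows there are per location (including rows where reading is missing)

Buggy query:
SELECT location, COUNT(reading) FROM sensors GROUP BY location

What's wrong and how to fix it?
Bug: COUNT(column) counts non-NULL values only; rows with NULL reading aren't counted

Fix: Replace COUNT(reading) with COUNT(*)

Corrected query:
SELECT location, COUNT(*) FROM sensors GROUP BY location

Result:
location | COUNT(*)
---------+---------
Lab-B    | 2       
Lobby    | 5       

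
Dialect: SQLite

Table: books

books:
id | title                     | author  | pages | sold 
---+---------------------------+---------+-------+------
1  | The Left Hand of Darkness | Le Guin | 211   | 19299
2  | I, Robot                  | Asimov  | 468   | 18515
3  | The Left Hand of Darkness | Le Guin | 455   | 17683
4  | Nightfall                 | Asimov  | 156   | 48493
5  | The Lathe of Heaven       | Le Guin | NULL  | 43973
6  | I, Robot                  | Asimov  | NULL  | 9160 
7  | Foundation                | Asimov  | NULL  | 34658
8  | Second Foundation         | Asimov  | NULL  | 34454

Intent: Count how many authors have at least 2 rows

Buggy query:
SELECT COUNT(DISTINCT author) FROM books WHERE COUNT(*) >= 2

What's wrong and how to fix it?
Bug: WHERE filters individual rows, not groups, so a group-level COUNT is invalid there

Fix: Group first with HAVING COUNT(*) >= 2, then COUNT the resulting groups

Corrected query:
SELECT COUNT(*) FROM (SELECT author FROM books GROUP BY author HAVING COUNT(*) >= 2)

Result:
COUNT(*)
--------
2       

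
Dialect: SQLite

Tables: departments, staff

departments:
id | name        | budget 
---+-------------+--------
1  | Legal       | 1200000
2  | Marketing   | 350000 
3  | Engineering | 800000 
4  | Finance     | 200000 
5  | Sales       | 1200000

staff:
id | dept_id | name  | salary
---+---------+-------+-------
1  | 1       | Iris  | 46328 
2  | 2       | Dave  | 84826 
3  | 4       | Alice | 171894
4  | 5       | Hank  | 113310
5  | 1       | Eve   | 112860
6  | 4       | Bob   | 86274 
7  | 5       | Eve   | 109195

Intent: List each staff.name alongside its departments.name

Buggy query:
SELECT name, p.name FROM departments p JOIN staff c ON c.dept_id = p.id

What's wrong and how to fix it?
Bug: Both tables have a 'name' column; the unqualified reference is ambiguous

Fix: Prefix ambiguous columns with the table alias

Corrected query:
SELECT c.name, p.name FROM departments p JOIN staff c ON c.dept_id = p.id

Result:
name  | name     
------+----------
Iris  | Legal    
Dave  | Marketing
Alice | Finance  
Hank  | Sales    
Eve   | Legal    
Bob   | Finance  
Eve   | Sales    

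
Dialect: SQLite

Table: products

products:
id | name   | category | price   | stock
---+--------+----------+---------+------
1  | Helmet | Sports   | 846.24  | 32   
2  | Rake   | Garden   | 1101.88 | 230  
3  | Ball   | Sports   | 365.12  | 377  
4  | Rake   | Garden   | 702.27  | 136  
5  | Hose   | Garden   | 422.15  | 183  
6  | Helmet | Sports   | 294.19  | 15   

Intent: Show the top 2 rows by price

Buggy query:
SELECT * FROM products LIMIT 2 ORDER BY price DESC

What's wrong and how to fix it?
Bug: LIMIT must come after ORDER BY

Fix: Swap the clauses: ORDER BY first, then LIMIT

Corrected query:
SELECT * FROM products ORDER BY price DESC LIMIT 2

Result:
id | name   | category | price   | stock
---+--------+----------+---------+------
2  | Rake   | Garden   | 1101.88 | 230  
1  | Helmet | Sports   | 846.24  | 32   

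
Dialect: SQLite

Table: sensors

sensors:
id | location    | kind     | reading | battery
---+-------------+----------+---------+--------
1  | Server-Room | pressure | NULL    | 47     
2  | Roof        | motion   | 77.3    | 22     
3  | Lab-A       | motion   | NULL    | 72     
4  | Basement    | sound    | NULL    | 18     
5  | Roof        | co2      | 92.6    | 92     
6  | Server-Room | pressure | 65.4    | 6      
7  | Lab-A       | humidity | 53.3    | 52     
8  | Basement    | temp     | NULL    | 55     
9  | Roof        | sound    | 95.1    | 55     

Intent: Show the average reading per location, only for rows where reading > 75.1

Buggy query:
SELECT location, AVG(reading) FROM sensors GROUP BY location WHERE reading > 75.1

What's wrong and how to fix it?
Bug: WHERE cannot follow GROUP BY

Fix: Place WHERE between FROM and GROUP BY

Corrected query:
SELECT location, AVG(reading) FROM sensors WHERE reading > 75.1 GROUP BY location

Result:
location | AVG(reading)
---------+-------------
Roof     | 88.333333   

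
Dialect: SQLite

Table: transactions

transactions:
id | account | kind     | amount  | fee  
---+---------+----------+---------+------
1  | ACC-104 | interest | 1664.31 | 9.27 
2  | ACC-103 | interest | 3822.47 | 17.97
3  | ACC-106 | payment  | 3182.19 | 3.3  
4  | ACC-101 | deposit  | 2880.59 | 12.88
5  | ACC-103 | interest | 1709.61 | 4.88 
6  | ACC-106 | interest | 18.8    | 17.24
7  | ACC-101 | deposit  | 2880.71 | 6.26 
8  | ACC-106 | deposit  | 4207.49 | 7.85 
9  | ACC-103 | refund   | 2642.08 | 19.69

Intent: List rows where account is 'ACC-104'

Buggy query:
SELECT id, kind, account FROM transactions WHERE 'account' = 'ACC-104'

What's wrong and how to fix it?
Bug: 'account' in single quotes is a string literal, not the column; the comparison is literal-vs-literal and never true

Fix: Reference the column as account without single quotes

Corrected query:
SELECT id, kind, account FROM transactions WHERE account = 'ACC-104'

Result:
id | kind     | account
---+----------+--------
1  | interest | ACC-104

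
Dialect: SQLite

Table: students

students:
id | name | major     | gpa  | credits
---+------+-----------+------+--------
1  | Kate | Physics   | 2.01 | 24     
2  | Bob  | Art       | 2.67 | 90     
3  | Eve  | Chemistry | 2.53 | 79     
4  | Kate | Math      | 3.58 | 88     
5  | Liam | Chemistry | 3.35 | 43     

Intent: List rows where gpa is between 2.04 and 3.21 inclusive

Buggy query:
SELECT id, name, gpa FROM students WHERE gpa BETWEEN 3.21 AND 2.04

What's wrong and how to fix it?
Bug: The bounds are reversed; BETWEEN a AND b requires a <= b to match anything

Fix: Write BETWEEN 2.04 AND 3.21

Corrected query:
SELECT id, name, gpa FROM students WHERE gpa BETWEEN 2.04 AND 3.21

Result:
id | name | gpa 
---+------+-----
2  | Bob  | 2.67
3  | Eve  | 2.53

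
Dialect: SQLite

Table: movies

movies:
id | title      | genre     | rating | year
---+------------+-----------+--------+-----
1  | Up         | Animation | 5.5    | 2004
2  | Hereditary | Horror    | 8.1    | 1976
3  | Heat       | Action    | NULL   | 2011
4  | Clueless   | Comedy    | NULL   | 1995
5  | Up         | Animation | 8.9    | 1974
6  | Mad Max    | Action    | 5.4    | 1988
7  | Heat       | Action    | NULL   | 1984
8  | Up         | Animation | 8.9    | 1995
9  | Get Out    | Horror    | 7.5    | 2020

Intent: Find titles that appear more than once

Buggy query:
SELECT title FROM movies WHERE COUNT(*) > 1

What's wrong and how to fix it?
Bug: WHERE can't reference COUNT(*); aggregates are computed after WHERE

Fix: Group first, then use HAVING for the count condition

Corrected query:
SELECT title FROM movies GROUP BY title HAVING COUNT(*) > 1

Result:
title
-----
Heat 
Up   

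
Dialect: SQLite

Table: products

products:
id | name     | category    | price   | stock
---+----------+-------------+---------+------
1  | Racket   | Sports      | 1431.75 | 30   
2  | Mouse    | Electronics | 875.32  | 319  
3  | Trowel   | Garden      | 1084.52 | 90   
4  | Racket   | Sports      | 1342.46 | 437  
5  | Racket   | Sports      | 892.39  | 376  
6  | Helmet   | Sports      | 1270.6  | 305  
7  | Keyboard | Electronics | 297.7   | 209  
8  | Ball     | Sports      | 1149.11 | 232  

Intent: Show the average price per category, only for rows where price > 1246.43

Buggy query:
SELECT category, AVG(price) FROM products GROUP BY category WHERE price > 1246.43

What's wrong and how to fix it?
Bug: Row-level WHERE must come before GROUP BY in the clause order

Fix: Move the WHERE clause before GROUP BY

Corrected query:
SELECT category, AVG(price) FROM products WHERE price > 1246.43 GROUP BY category

Result:
category | AVG(price)
---------+-----------
Sports   | 1348.27   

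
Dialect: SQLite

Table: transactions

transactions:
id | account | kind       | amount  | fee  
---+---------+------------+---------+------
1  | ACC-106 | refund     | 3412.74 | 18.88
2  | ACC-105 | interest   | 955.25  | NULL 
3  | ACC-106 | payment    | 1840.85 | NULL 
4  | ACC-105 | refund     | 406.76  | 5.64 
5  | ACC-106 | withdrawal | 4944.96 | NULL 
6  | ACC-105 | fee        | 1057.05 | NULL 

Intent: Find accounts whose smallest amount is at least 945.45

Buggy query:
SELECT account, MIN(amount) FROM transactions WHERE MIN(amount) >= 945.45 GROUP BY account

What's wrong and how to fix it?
Bug: MIN() in WHERE is a misuse of aggregate

Fix: Replace WHERE with HAVING after the GROUP BY

Corrected query:
SELECT account, MIN(amount) FROM transactions GROUP BY account HAVING MIN(amount) >= 945.45

Result:
account | MIN(amount)
--------+------------
ACC-106 | 1840.85    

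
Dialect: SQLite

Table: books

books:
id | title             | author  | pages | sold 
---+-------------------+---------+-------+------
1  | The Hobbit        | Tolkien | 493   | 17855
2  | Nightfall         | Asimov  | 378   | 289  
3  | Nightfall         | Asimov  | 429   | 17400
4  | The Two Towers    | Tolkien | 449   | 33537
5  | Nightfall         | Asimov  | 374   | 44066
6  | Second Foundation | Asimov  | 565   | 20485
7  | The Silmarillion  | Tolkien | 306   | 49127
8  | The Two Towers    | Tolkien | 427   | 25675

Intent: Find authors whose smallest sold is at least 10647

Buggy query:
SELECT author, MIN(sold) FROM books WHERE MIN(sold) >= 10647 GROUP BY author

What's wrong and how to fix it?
Bug: Aggregates like MIN are computed per group after WHERE runs

Fix: Replace WHERE with HAVING after the GROUP BY

Corrected query:
SELECT author, MIN(sold) FROM books GROUP BY author HAVING MIN(sold) >= 10647

Result:
author  | MIN(sold)
--------+----------
Tolkien | 17855    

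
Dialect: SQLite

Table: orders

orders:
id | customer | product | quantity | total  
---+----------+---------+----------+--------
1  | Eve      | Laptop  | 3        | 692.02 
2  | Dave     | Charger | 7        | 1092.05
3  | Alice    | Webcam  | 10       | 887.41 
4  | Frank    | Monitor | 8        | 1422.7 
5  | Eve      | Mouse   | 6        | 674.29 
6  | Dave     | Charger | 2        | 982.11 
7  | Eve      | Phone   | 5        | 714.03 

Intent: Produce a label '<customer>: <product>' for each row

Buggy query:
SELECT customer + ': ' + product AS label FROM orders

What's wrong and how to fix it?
Bug: SQLite uses || for string concatenation; + coerces text to numbers (yielding 0)

Fix: Use the || operator for string concatenation

Corrected query:
SELECT customer || ': ' || product AS label FROM orders

Result:
label         
--------------
Eve: Laptop   
Dave: Charger 
Alice: Webcam 
Frank: Monitor
Eve: Mouse    
Dave: Charger 
Eve: Phone    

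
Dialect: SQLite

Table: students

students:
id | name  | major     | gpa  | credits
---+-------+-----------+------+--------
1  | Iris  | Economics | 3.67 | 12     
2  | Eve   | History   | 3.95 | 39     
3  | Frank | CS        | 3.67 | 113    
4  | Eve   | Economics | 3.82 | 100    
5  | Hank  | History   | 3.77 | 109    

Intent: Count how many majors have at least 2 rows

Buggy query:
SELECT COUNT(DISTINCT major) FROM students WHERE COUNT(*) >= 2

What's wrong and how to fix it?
Bug: WHERE filters individual rows, not groups, so a group-level COUNT is invalid there

Fix: Group first with HAVING COUNT(*) >= 2, then COUNT the resulting groups

Corrected query:
SELECT COUNT(*) FROM (SELECT major FROM students GROUP BY major HAVING COUNT(*) >= 2)

Result:
COUNT(*)
--------
2       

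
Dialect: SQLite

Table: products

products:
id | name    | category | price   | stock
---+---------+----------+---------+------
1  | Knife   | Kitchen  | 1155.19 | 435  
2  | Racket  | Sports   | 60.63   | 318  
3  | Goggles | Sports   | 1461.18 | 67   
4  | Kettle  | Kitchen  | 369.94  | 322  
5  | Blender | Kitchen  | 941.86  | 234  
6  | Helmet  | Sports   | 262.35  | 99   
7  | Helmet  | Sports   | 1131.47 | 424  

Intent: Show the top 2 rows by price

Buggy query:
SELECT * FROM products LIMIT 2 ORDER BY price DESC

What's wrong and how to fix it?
Bug: ORDER BY cannot follow LIMIT; LIMIT is the final clause

Fix: Sort with ORDER BY, then apply LIMIT

Corrected query:
SELECT * FROM products ORDER BY price DESC LIMIT 2

Result:
id | name    | category | price   | stock
---+---------+----------+---------+------
3  | Goggles | Sports   | 1461.18 | 67   
1  | Knife   | Kitchen  | 1155.19 | 435  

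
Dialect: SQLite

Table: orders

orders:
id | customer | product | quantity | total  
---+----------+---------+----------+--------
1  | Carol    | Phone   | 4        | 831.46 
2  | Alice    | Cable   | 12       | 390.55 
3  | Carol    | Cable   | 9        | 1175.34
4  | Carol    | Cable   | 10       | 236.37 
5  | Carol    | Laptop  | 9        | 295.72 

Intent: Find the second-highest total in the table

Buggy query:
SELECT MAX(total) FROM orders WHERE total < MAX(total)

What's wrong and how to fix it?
Bug: The inner MAX is an aggregate inside WHERE, which is not allowed

Fix: Compute the overall MAX in a subquery, then take MAX of rows below it

Corrected query:
SELECT MAX(total) FROM orders WHERE total < (SELECT MAX(total) FROM orders)

Result:
MAX(total)
----------
831.46    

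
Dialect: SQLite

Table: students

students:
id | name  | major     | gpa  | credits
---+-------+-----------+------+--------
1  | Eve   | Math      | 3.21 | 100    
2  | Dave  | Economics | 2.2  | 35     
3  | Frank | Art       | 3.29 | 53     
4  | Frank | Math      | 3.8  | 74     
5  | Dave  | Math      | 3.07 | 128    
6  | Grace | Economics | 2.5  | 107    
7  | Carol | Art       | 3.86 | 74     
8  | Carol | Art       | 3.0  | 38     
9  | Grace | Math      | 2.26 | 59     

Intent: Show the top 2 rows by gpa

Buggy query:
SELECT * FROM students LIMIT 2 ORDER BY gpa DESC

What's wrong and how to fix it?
Bug: LIMIT must come after ORDER BY

Fix: Swap the clauses: ORDER BY first, then LIMIT

Corrected query:
SELECT * FROM students ORDER BY gpa DESC LIMIT 2

Result:
id | name  | major | gpa  | credits
---+-------+-------+------+--------
7  | Carol | Art   | 3.86 | 74     
4  | Frank | Math  | 3.8  | 74     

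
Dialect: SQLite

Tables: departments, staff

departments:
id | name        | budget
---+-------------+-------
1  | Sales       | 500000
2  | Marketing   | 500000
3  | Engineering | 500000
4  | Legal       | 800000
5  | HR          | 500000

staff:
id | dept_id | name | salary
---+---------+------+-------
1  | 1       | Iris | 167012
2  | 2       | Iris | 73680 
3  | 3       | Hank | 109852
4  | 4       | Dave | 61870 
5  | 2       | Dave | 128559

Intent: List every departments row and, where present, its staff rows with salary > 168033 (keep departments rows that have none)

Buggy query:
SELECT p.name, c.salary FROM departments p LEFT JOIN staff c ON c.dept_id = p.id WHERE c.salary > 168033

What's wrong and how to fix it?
Bug: Filtering c.salary in WHERE discards the NULL rows produced by LEFT JOIN, turning it into an inner join

Fix: Put 'c.salary > 168033' in the JOIN's ON clause instead of WHERE

Corrected query:
SELECT p.name, c.salary FROM departments p LEFT JOIN staff c ON c.dept_id = p.id AND c.salary > 168033

Result:
name        | salary
------------+-------
Sales       | NULL  
Marketing   | NULL  
Engineering | NULL  
Legal       | NULL  
HR          | NULL  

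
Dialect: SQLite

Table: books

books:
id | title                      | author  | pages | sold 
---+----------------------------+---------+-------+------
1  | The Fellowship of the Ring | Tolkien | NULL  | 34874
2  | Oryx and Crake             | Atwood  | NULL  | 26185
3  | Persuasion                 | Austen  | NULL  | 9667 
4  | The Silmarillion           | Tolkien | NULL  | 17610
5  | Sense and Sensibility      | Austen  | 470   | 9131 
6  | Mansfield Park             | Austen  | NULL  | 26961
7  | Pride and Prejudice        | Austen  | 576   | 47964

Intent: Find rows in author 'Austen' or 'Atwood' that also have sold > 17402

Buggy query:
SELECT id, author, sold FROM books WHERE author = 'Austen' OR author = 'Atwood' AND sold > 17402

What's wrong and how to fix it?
Bug: Without parentheses, AND is evaluated before OR, so the sold filter only applies to the 'Atwood' branch

Fix: Add parentheses around the OR so the AND applies to both alternatives

Corrected query:
SELECT id, author, sold FROM books WHERE (author = 'Austen' OR author = 'Atwood') AND sold > 17402

Result:
id | author | sold 
---+--------+------
2  | Atwood | 26185
6  | Austen | 26961
7  | Austen | 47964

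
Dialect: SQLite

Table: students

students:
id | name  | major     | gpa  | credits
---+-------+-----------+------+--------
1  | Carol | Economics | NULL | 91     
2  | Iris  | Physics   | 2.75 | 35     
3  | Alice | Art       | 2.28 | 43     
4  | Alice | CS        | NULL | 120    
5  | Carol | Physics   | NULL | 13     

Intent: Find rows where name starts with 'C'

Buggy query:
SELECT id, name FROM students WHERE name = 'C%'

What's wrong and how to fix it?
Bug: '=' compares the literal string including the % character; pattern matching needs LIKE

Fix: Replace '=' with LIKE so 'C%' is treated as a pattern

Corrected query:
SELECT id, name FROM students WHERE name LIKE 'C%'

Result:
id | name 
---+------
1  | Carol
5  | Carol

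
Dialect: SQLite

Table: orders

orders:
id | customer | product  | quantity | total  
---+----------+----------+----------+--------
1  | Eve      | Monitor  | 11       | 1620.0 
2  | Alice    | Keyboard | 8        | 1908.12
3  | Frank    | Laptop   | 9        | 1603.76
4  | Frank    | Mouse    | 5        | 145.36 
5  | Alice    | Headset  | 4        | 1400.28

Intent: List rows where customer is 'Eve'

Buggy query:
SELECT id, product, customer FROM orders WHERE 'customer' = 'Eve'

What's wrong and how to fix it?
Bug: 'customer' in single quotes is a string literal, not the column; the comparison is literal-vs-literal and never true

Fix: Reference the column as customer without single quotes

Corrected query:
SELECT id, product, customer FROM orders WHERE customer = 'Eve'

Result:
id | product | customer
---+---------+---------
1  | Monitor | Eve     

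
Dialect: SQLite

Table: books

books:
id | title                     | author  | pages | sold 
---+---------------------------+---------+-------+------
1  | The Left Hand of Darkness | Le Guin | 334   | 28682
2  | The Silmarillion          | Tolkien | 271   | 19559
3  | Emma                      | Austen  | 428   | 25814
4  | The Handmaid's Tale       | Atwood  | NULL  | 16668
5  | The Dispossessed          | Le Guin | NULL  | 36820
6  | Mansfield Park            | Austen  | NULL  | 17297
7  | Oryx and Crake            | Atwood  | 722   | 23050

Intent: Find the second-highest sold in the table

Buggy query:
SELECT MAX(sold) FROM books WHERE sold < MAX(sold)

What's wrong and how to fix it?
Bug: The inner MAX is an aggregate inside WHERE, which is not allowed

Fix: Put the inner MAX in a scalar subquery

Corrected query:
SELECT MAX(sold) FROM books WHERE sold < (SELECT MAX(sold) FROM books)

Result:
MAX(sold)
---------
28682    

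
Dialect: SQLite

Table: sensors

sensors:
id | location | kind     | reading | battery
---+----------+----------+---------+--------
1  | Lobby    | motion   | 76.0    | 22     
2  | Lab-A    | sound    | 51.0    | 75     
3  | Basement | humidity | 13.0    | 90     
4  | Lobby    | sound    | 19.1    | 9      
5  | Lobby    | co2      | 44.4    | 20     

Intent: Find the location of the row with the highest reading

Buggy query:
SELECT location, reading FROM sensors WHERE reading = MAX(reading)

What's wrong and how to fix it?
Bug: MAX(reading) is an aggregate and cannot be used directly in WHERE

Fix: Wrap MAX in a scalar subquery so WHERE compares against a single value

Corrected query:
SELECT location, reading FROM sensors WHERE reading = (SELECT MAX(reading) FROM sensors)

Result:
location | reading
---------+--------
Lobby    | 76     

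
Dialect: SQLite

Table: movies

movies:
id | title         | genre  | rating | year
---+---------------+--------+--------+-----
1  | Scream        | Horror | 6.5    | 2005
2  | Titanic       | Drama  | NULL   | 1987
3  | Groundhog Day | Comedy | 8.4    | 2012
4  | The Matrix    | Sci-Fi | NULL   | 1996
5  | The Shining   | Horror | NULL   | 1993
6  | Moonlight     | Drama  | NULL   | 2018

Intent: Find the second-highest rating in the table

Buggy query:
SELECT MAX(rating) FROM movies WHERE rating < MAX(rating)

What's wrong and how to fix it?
Bug: The inner MAX is an aggregate inside WHERE, which is not allowed

Fix: Compute the overall MAX in a subquery, then take MAX of rows below it

Corrected query:
SELECT MAX(rating) FROM movies WHERE rating < (SELECT MAX(rating) FROM movies)

Result:
MAX(rating)
-----------
6.5        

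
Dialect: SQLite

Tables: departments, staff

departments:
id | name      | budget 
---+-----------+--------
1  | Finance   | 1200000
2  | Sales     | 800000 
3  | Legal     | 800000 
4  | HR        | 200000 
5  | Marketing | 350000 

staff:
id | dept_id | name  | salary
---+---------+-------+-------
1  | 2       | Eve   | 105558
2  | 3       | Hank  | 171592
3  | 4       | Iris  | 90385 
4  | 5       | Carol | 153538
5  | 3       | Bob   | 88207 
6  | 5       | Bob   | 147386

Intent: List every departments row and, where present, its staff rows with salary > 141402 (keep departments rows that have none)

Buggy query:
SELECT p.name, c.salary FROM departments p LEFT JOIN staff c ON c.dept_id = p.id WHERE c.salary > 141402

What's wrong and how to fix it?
Bug: A WHERE condition on the right-hand table after LEFT JOIN drops unmatched parents

Fix: Move the right-table condition into the ON clause so unmatched parents are kept

Corrected query:
SELECT p.name, c.salary FROM departments p LEFT JOIN staff c ON c.dept_id = p.id AND c.salary > 141402

Result:
name      | salary
----------+-------
Finance   | NULL  
Sales     | NULL  
Legal     | 171592
HR        | NULL  
Marketing | 147386
Marketing | 153538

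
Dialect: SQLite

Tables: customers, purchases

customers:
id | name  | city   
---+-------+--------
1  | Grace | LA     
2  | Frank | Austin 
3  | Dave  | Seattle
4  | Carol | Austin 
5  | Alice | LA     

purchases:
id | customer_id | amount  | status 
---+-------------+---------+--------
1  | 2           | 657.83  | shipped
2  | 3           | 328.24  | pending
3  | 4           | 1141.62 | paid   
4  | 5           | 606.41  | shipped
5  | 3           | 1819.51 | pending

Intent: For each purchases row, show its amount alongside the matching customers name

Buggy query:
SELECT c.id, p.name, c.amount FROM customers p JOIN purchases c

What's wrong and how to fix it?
Bug: Missing join condition: each purchases row is matched to all customers rows instead of just its own

Fix: Add ON c.customer_id = p.id to the JOIN

Corrected query:
SELECT c.id, p.name, c.amount FROM customers p JOIN purchases c ON c.customer_id = p.id

Result:
id | name  | amount 
---+-------+--------
1  | Frank | 657.83 
2  | Dave  | 328.24 
3  | Carol | 1141.62
4  | Alice | 606.41 
5  | Dave  | 1819.51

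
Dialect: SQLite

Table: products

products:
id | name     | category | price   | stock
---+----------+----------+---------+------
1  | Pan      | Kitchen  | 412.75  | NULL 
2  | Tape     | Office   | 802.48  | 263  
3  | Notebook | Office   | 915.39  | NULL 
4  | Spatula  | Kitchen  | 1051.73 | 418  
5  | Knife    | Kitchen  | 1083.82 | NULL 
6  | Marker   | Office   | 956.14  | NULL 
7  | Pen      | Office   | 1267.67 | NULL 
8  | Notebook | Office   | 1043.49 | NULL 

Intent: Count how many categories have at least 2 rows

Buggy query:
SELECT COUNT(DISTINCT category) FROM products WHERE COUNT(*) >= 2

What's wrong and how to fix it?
Bug: COUNT(*) cannot appear in WHERE; the per-group count doesn't exist yet

Fix: Use a subquery that GROUPs and filters with HAVING, then count its rows

Corrected query:
SELECT COUNT(*) FROM (SELECT category FROM products GROUP BY category HAVING COUNT(*) >= 2)

Result:
COUNT(*)
--------
2       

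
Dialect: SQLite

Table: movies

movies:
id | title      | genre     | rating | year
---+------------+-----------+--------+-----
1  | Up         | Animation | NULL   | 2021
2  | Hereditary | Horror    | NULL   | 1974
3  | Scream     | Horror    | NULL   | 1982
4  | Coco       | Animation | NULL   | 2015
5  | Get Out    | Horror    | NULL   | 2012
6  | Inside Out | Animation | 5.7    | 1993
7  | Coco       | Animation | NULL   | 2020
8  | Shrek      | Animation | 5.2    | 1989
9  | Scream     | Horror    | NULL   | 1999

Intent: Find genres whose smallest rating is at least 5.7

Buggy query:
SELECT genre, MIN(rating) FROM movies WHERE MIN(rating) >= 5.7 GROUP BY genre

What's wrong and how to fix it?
Bug: Aggregates like MIN are computed per group after WHERE runs

Fix: Use HAVING for the per-group MIN condition

Corrected query:
SELECT genre, MIN(rating) FROM movies GROUP BY genre HAVING MIN(rating) >= 5.7

Result:
(no rows)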